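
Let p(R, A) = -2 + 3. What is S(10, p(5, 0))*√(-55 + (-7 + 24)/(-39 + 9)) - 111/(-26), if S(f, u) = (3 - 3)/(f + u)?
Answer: 111/26 ≈ 4.2692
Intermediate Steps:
p(R, A) = 1
S(f, u) = 0 (S(f, u) = 0/(f + u) = 0)
S(10, p(5, 0))*√(-55 + (-7 + 24)/(-39 + 9)) - 111/(-26) = 0*√(-55 + (-7 + 24)/(-39 + 9)) - 111/(-26) = 0*√(-55 + 17/(-30)) - 111*(-1/26) = 0*√(-55 + 17*(-1/30)) + 111/26 = 0*√(-55 - 17/30) + 111/26 = 0*√(-1667/30) + 111/26 = 0*(I*√50010/30) + 111/26 = 0 + 111/26 = 111/26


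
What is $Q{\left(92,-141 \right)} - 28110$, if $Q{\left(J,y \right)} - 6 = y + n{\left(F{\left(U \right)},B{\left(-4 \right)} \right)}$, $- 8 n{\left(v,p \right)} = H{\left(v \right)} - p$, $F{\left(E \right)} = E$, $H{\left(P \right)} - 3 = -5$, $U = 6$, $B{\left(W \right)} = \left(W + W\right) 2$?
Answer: $- \frac{112987}{4} \approx -28247.0$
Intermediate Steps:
$B{\left(W \right)} = 4 W$ ($B{\left(W \right)} = 2 W 2 = 4 W$)
$H{\left(P \right)} = -2$ ($H{\left(P \right)} = 3 - 5 = -2$)
$n{\left(v,p \right)} = \frac{1}{4} + \frac{p}{8}$ ($n{\left(v,p \right)} = - \frac{-2 - p}{8} = \frac{1}{4} + \frac{p}{8}$)
$Q{\left(J,y \right)} = \frac{17}{4} + y$ ($Q{\left(J,y \right)} = 6 + \left(y + \left(\frac{1}{4} + \frac{4 \left(-4\right)}{8}\right)\right) = 6 + \left(y + \left(\frac{1}{4} + \frac{1}{8} \left(-16\right)\right)\right) = 6 + \left(y + \left(\frac{1}{4} - 2\right)\right) = 6 + \left(y - \frac{7}{4}\right) = 6 + \left(- \frac{7}{4} + y\right) = \frac{17}{4} + y$)
$Q{\left(92,-141 \right)} - 28110 = \left(\frac{17}{4} - 141\right) - 28110 = - \frac{547}{4} - 28110 = - \frac{112987}{4}$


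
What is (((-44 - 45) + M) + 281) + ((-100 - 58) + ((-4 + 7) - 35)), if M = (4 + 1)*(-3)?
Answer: -13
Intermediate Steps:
M = -15 (M = 5*(-3) = -15)
(((-44 - 45) + M) + 281) + ((-100 - 58) + ((-4 + 7) - 35)) = (((-44 - 45) - 15) + 281) + ((-100 - 58) + ((-4 + 7) - 35)) = ((-89 - 15) + 281) + (-158 + (3 - 35)) = (-104 + 281) + (-158 - 32) = 177 - 190 = -13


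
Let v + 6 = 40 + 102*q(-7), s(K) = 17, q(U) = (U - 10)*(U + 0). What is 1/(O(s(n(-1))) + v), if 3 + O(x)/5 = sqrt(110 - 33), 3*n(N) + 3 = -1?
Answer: 12157/147790724 - 5*sqrt(77)/147790724 ≈ 8.1961e-5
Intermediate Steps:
n(N) = -4/3 (n(N) = -1 + (1/3)*(-1) = -1 - 1/3 = -4/3)
q(U) = U*(-10 + U) (q(U) = (-10 + U)*U = U*(-10 + U))
v = 12172 (v = -6 + (40 + 102*(-7*(-10 - 7))) = -6 + (40 + 102*(-7*(-17))) = -6 + (40 + 102*119) = -6 + (40 + 12138) = -6 + 12178 = 12172)
O(x) = -15 + 5*sqrt(77) (O(x) = -15 + 5*sqrt(110 - 33) = -15 + 5*sqrt(77))
1/(O(s(n(-1))) + v) = 1/((-15 + 5*sqrt(77)) + 12172) = 1/(12157 + 5*sqrt(77))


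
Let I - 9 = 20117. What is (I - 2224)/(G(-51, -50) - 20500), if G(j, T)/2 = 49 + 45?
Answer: -8951/10156 ≈ -0.88135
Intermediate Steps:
I = 20126 (I = 9 + 20117 = 20126)
G(j, T) = 188 (G(j, T) = 2*(49 + 45) = 2*94 = 188)
(I - 2224)/(G(-51, -50) - 20500) = (20126 - 2224)/(188 - 20500) = 17902/(-20312) = 17902*(-1/20312) = -8951/10156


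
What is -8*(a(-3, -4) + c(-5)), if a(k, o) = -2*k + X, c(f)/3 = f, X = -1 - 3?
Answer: 104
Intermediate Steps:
X = -4
c(f) = 3*f
a(k, o) = -4 - 2*k (a(k, o) = -2*k - 4 = -4 - 2*k)
-8*(a(-3, -4) + c(-5)) = -8*((-4 - 2*(-3)) + 3*(-5)) = -8*((-4 + 6) - 15) = -8*(2 - 15) = -8*(-13) = 104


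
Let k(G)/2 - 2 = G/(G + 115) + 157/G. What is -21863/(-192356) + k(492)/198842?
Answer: 81165590624221/713916914064018 ≈ 0.11369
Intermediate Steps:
k(G) = 4 + 314/G + 2*G/(115 + G) (k(G) = 4 + 2*(G/(G + 115) + 157/G) = 4 + 2*(G/(115 + G) + 157/G) = 4 + 2*(157/G + G/(115 + G)) = 4 + (314/G + 2*G/(115 + G)) = 4 + 314/G + 2*G/(115 + G))
-21863/(-192356) + k(492)/198842 = -21863/(-192356) + (2*(18055 + 3*492**2 + 387*492)/(492*(115 + 492)))/198842 = -21863*(-1/192356) + (2*(1/492)*(18055 + 3*242064 + 190404)/607)*(1/198842) = 21863/192356 + (2*(1/492)*(1/607)*(18055 + 726192 + 190404))*(1/198842) = 21863/192356 + (2*(1/492)*(1/607)*934651)*(1/198842) = 21863/192356 + (934651/149322)*(1/198842) = 21863/192356 + 934651/29691485124 = 81165590624221/713916914064018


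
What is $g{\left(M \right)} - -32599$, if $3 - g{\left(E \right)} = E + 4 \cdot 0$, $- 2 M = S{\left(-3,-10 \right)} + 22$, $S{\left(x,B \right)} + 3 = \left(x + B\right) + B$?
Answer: $32600$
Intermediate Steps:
$S{\left(x,B \right)} = -3 + x + 2 B$ ($S{\left(x,B \right)} = -3 + \left(\left(x + B\right) + B\right) = -3 + \left(\left(B + x\right) + B\right) = -3 + \left(x + 2 B\right) = -3 + x + 2 B$)
$M = 2$ ($M = - \frac{\left(-3 - 3 + 2 \left(-10\right)\right) + 22}{2} = - \frac{\left(-3 - 3 - 20\right) + 22}{2} = - \frac{-26 + 22}{2} = \left(- \frac{1}{2}\right) \left(-4\right) = 2$)
$g{\left(E \right)} = 3 - E$ ($g{\left(E \right)} = 3 - \left(E + 4 \cdot 0\right) = 3 - \left(E + 0\right) = 3 - E$)
$g{\left(M \right)} - -32599 = \left(3 - 2\right) - -32599 = \left(3 - 2\right) + 32599 = 1 + 32599 = 32600$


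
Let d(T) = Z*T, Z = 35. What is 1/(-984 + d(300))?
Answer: 1/9516 ≈ 0.00010509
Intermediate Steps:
d(T) = 35*T
1/(-984 + d(300)) = 1/(-984 + 35*300) = 1/(-984 + 10500) = 1/9516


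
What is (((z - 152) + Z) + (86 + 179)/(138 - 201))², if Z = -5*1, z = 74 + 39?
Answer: 9223369/3969 ≈ 2323.9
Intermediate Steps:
z = 113
Z = -5
(((z - 152) + Z) + (86 + 179)/(138 - 201))² = (((113 - 152) - 5) + (86 + 179)/(138 - 201))² = ((-39 - 5) + 265/(-63))² = (-44 + 265*(-1/63))² = (-44 - 265/63)² = (-3037/63)² = 9223369/3969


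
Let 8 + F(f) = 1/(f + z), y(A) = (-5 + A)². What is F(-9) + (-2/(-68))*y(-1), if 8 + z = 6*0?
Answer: -7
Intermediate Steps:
z = -8 (z = -8 + 6*0 = -8 + 0 = -8)
F(f) = -8 + 1/(-8 + f) (F(f) = -8 + 1/(f - 8) = -8 + 1/(-8 + f))
F(-9) + (-2/(-68))*y(-1) = (65 - 8*(-9))/(-8 - 9) + (-2/(-68))*(-5 - 1)² = (65 + 72)/(-17) - 2*(-1/68)*(-6)² = -1/17*137 + (1/34)*36 = -137/17 + 18/17 = -7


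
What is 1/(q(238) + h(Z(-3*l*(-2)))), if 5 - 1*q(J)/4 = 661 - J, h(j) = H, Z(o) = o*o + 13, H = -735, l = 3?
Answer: -1/2407 ≈ -0.00041546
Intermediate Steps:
Z(o) = 13 + o² (Z(o) = o² + 13 = 13 + o²)
h(j) = -735
q(J) = -2624 + 4*J (q(J) = 20 - 4*(661 - J) = 20 + (-2644 + 4*J) = -2624 + 4*J)
1/(q(238) + h(Z(-3*l*(-2)))) = 1/((-2624 + 4*238) - 735) = 1/((-2624 + 952) - 735) = 1/(-1672 - 735) = 1/(-2407) = -1/2407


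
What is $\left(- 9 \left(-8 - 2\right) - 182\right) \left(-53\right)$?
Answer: $4876$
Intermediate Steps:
$\left(- 9 \left(-8 - 2\right) - 182\right) \left(-53\right) = \left(\left(-9\right) \left(-10\right) - 182\right) \left(-53\right) = \left(90 - 182\right) \left(-53\right) = \left(-92\right) \left(-53\right) = 4876$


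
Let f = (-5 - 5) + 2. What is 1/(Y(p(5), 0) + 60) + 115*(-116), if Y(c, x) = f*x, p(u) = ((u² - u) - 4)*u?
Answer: -800399/60 ≈ -13340.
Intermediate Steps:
f = -8 (f = -10 + 2 = -8)
p(u) = u*(-4 + u² - u) (p(u) = (-4 + u² - u)*u = u*(-4 + u² - u))
Y(c, x) = -8*x
1/(Y(p(5), 0) + 60) + 115*(-116) = 1/(-8*0 + 60) + 115*(-116) = 1/(0 + 60) - 13340 = 1/60 - 13340 = -800399/60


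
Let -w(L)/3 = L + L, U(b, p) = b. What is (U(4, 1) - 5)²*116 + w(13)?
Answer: 38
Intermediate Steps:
w(L) = -6*L (w(L) = -3*(L + L) = -6*L)
(U(4, 1) - 5)²*116 + w(13) = (4 - 5)²*116 - 6*13 = (-1)²*116 - 78 = 1*116 - 78 = 116 - 78 = 38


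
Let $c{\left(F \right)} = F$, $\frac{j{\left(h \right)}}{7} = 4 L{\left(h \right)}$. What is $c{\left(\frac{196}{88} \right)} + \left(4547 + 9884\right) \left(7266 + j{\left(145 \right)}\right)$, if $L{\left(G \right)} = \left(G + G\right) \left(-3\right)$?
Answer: $- \frac{5427037259}{22} \approx -2.4668 \cdot 10^{8}$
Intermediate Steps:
$L{\left(G \right)} = - 6 G$ ($L{\left(G \right)} = 2 G \left(-3\right) = - 6 G$)
$j{\left(h \right)} = - 168 h$ ($j{\left(h \right)} = 7 \cdot 4 \left(- 6 h\right) = 7 \left(- 24 h\right) = - 168 h$)
$c{\left(\frac{196}{88} \right)} + \left(4547 + 9884\right) \left(7266 + j{\left(145 \right)}\right) = \frac{196}{88} + \left(4547 + 9884\right) \left(7266 - 24360\right) = 196 \cdot \frac{1}{88} + 14431 \left(7266 - 24360\right) = \frac{49}{22} + 14431 \left(-17094\right) = \frac{49}{22} - 246683514 = - \frac{5427037259}{22}$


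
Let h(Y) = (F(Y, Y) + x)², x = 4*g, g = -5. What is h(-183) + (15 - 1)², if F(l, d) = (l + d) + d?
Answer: 323957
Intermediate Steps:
F(l, d) = l + 2*d (F(l, d) = (d + l) + d = l + 2*d)
x = -20 (x = 4*(-5) = -20)
h(Y) = (-20 + 3*Y)² (h(Y) = ((Y + 2*Y) - 20)² = (3*Y - 20)² = (-20 + 3*Y)²)
h(-183) + (15 - 1)² = (-20 + 3*(-183))² + (15 - 1)² = (-20 - 549)² + 14² = (-569)² + 196 = 323761 + 196 = 323957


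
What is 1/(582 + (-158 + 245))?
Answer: 1/669 ≈ 0.0014948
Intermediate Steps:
1/(582 + (-158 + 245)) = 1/(582 + 87) = 1/669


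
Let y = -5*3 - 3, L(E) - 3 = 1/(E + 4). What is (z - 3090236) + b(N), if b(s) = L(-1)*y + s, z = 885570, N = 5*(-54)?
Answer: -2204996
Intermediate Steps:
N = -270
L(E) = 3 + 1/(4 + E) (L(E) = 3 + 1/(E + 4) = 3 + 1/(4 + E))
y = -18 (y = -15 - 3 = -18)
b(s) = -60 + s (b(s) = ((13 + 3*(-1))/(4 - 1))*(-18) + s = ((13 - 3)/3)*(-18) + s = ((⅓)*10)*(-18) + s = (10/3)*(-18) + s = -60 + s)
(z - 3090236) + b(N) = (885570 - 3090236) + (-60 - 270) = -2204666 - 330 = -2204996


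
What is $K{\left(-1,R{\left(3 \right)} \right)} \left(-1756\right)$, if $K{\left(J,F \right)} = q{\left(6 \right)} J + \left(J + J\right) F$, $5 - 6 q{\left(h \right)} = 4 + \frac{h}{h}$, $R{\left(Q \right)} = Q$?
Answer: $10536$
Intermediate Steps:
$q{\left(h \right)} = 0$ ($q{\left(h \right)} = \frac{5}{6} - \frac{4 + \frac{h}{h}}{6} = \frac{5}{6} - \frac{4 + 1}{6} = \frac{5}{6} - \frac{5}{6} = 0$)
$K{\left(J,F \right)} = 2 F J$ ($K{\left(J,F \right)} = 0 J + \left(J + J\right) F = 0 + 2 J F = 0 + 2 F J = 2 F J$)
$K{\left(-1,R{\left(3 \right)} \right)} \left(-1756\right) = 2 \cdot 3 \left(-1\right) \left(-1756\right) = \left(-6\right) \left(-1756\right) = 10536$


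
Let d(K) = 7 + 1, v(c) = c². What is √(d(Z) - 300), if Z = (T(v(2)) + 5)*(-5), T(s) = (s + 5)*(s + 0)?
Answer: 2*I*√73 ≈ 17.088*I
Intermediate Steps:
T(s) = s*(5 + s) (T(s) = (5 + s)*s = s*(5 + s))
Z = -205 (Z = (2²*(5 + 2²) + 5)*(-5) = (4*(5 + 4) + 5)*(-5) = (4*9 + 5)*(-5) = (36 + 5)*(-5) = 41*(-5) = -205)
d(K) = 8
√(d(Z) - 300) = √(8 - 300) = √(-292) = 2*I*√73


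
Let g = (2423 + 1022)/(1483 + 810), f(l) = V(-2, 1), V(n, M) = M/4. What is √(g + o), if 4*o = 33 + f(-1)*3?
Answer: 5*√33447991/9172 ≈ 3.1528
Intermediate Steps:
V(n, M) = M/4 (V(n, M) = M*(¼) = M/4)
f(l) = ¼ (f(l) = (¼)*1 = ¼)
g = 3445/2293 ≈ 1.5024
o = 135/16 (o = (33 + (¼)*3)/4 = (33 + ¾)/4 = (¼)*(135/4) = 135/16 ≈ 8.4375)
√(g + o) = √(3445/2293 + 135/16) = √(364675/36688) = 5*√33447991/9172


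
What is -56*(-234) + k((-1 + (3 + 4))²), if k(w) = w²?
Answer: 14400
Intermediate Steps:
-56*(-234) + k((-1 + (3 + 4))²) = -56*(-234) + ((-1 + (3 + 4))²)² = 13104 + ((-1 + 7)²)² = 13104 + (6²)² = 13104 + 36² = 13104 + 1296 = 14400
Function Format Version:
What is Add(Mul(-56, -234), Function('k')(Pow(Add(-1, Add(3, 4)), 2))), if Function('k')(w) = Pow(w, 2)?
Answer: 14400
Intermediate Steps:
Add(Mul(-56, -234), Function('k')(Pow(Add(-1, Add(3, 4)), 2))) = Add(Mul(-56, -234), Pow(Pow(Add(-1, Add(3, 4)), 2), 2)) = Add(13104, Pow(Pow(Add(-1, 7), 2), 2)) = Add(13104, Pow(Pow(6, 2), 2)) = Add(13104, Pow(36, 2)) = Add(13104, 1296) = 14400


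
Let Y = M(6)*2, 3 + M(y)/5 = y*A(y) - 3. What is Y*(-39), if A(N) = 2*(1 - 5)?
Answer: 21060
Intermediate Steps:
A(N) = -8 (A(N) = 2*(-4) = -8)
M(y) = -30 - 40*y (M(y) = -15 + 5*(y*(-8) - 3) = -15 + 5*(-8*y - 3) = -15 + 5*(-3 - 8*y) = -15 + (-15 - 40*y) = -30 - 40*y)
Y = -540 (Y = (-30 - 40*6)*2 = (-30 - 240)*2 = -270*2 = -540)
Y*(-39) = -540*(-39) = 21060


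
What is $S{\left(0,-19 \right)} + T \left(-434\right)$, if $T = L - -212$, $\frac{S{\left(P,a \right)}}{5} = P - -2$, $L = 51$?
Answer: $-114132$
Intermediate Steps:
$S{\left(P,a \right)} = 10 + 5 P$ ($S{\left(P,a \right)} = 5 \left(P - -2\right) = 5 \left(P + 2\right) = 5 \left(2 + P\right) = 10 + 5 P$)
$T = 263$ ($T = 51 - -212 = 51 + 212 = 263$)
$S{\left(0,-19 \right)} + T \left(-434\right) = \left(10 + 5 \cdot 0\right) + 263 \left(-434\right) = \left(10 + 0\right) - 114142 = 10 - 114142 = -114132$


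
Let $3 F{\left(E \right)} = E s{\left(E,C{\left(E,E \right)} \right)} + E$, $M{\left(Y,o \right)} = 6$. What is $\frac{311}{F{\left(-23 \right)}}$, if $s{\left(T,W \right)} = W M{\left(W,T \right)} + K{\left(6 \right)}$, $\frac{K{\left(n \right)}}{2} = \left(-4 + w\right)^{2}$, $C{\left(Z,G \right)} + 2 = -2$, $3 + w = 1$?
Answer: $- \frac{933}{1127} \approx -0.82786$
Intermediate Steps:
$w = -2$ ($w = -3 + 1 = -2$)
$C{\left(Z,G \right)} = -4$ ($C{\left(Z,G \right)} = -2 - 2 = -4$)
$K{\left(n \right)} = 72$ ($K{\left(n \right)} = 2 \left(-4 - 2\right)^{2} = 2 \left(-6\right)^{2} = 2 \cdot 36 = 72$)
$s{\left(T,W \right)} = 72 + 6 W$ ($s{\left(T,W \right)} = W 6 + 72 = 6 W + 72 = 72 + 6 W$)
$F{\left(E \right)} = \frac{49 E}{3}$ ($F{\left(E \right)} = \frac{E \left(72 + 6 \left(-4\right)\right) + E}{3} = \frac{E \left(72 - 24\right) + E}{3} = \frac{E 48 + E}{3} = \frac{48 E + E}{3} = \frac{49 E}{3}$)
$\frac{311}{F{\left(-23 \right)}} = \frac{311}{\frac{49}{3} \left(-23\right)} = \frac{311}{- \frac{1127}{3}} = 311 \left(- \frac{3}{1127}\right) = - \frac{933}{1127}$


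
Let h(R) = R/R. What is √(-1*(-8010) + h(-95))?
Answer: √8011 ≈ 89.504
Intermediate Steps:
h(R) = 1
√(-1*(-8010) + h(-95)) = √(-1*(-8010) + 1) = √(8010 + 1) = √8011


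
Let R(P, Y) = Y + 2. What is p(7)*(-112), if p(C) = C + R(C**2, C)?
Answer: -1792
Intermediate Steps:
R(P, Y) = 2 + Y
p(C) = 2 + 2*C (p(C) = C + (2 + C) = 2 + 2*C)
p(7)*(-112) = (2 + 2*7)*(-112) = (2 + 14)*(-112) = 16*(-112) = -1792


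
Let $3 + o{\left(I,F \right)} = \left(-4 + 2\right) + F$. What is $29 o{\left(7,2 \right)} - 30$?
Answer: $-117$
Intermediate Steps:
$o{\left(I,F \right)} = -5 + F$ ($o{\left(I,F \right)} = -3 + \left(\left(-4 + 2\right) + F\right) = -3 + \left(-2 + F\right) = -5 + F$)
$29 o{\left(7,2 \right)} - 30 = 29 \left(-5 + 2\right) - 30 = 29 \left(-3\right) + \left(-58 + 28\right) = -87 - 30 = -117$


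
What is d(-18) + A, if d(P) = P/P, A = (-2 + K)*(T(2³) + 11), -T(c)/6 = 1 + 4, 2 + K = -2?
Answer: 115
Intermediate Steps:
K = -4 (K = -2 - 2 = -4)
T(c) = -30 (T(c) = -6*(1 + 4) = -6*5 = -30)
A = 114 (A = (-2 - 4)*(-30 + 11) = -6*(-19) = 114)
d(P) = 1
d(-18) + A = 1 + 114 = 115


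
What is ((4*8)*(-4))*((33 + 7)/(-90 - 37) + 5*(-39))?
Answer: 3175040/127 ≈ 25000.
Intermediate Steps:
((4*8)*(-4))*((33 + 7)/(-90 - 37) + 5*(-39)) = (32*(-4))*(40/(-127) - 195) = -128*(40*(-1/127) - 195) = -128*(-40/127 - 195) = -128*(-24805/127) = 3175040/127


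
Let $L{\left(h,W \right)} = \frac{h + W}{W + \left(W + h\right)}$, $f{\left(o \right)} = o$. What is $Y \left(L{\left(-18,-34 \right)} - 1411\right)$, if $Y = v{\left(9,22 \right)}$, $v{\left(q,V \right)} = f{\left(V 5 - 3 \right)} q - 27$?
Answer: $- \frac{56765592}{43} \approx -1.3201 \cdot 10^{6}$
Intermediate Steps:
$v{\left(q,V \right)} = -27 + q \left(-3 + 5 V\right)$ ($v{\left(q,V \right)} = \left(V 5 - 3\right) q - 27 = \left(5 V - 3\right) q - 27 = \left(-3 + 5 V\right) q - 27 = q \left(-3 + 5 V\right) - 27 = -27 + q \left(-3 + 5 V\right)$)
$Y = 936$ ($Y = -27 + 9 \left(-3 + 5 \cdot 22\right) = -27 + 9 \left(-3 + 110\right) = -27 + 9 \cdot 107 = -27 + 963 = 936$)
$L{\left(h,W \right)} = \frac{W + h}{h + 2 W}$
$Y \left(L{\left(-18,-34 \right)} - 1411\right) = 936 \left(\frac{-34 - 18}{-18 + 2 \left(-34\right)} - 1411\right) = 936 \left(\frac{1}{-18 - 68} \left(-52\right) - 1411\right) = 936 \left(\frac{1}{-86} \left(-52\right) - 1411\right) = 936 \left(\left(- \frac{1}{86}\right) \left(-52\right) - 1411\right) = 936 \left(\frac{26}{43} - 1411\right) = 936 \left(- \frac{60647}{43}\right) = - \frac{56765592}{43}$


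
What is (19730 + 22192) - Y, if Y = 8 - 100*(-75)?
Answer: 34414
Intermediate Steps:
Y = 7508 (Y = 8 + 7500 = 7508)
(19730 + 22192) - Y = (19730 + 22192) - 1*7508 = 41922 - 7508 = 34414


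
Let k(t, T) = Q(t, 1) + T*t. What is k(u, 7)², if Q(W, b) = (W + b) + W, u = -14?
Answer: 15625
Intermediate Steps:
Q(W, b) = b + 2*W
k(t, T) = 1 + 2*t + T*t (k(t, T) = (1 + 2*t) + T*t = 1 + 2*t + T*t)
k(u, 7)² = (1 + 2*(-14) + 7*(-14))² = (1 - 28 - 98)² = (-125)² = 15625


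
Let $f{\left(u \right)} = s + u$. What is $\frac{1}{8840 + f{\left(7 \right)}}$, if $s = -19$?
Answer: $\frac{1}{8828} \approx 0.00011328$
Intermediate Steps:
$f{\left(u \right)} = -19 + u$
$\frac{1}{8840 + f{\left(7 \right)}} = \frac{1}{8840 + \left(-19 + 7\right)} = \frac{1}{8840 - 12} = \frac{1}{8828}$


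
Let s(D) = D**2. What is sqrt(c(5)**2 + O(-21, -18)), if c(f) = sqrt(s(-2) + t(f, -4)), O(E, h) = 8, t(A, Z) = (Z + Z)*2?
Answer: 2*I ≈ 2.0*I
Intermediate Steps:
t(A, Z) = 4*Z (t(A, Z) = (2*Z)*2 = 4*Z)
c(f) = 2*I*sqrt(3) (c(f) = sqrt((-2)**2 + 4*(-4)) = sqrt(4 - 16) = sqrt(-12) = 2*I*sqrt(3))
sqrt(c(5)**2 + O(-21, -18)) = sqrt((2*I*sqrt(3))**2 + 8) = sqrt(-12 + 8) = sqrt(-4) = 2*I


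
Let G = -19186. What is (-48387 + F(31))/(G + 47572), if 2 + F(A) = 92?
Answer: -16099/9462 ≈ -1.7014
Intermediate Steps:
F(A) = 90 (F(A) = -2 + 92 = 90)
(-48387 + F(31))/(G + 47572) = (-48387 + 90)/(-19186 + 47572) = -48297/28386 = -48297*1/28386 = -16099/9462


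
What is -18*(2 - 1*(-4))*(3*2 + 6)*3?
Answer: -3888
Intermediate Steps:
-18*(2 - 1*(-4))*(3*2 + 6)*3 = -18*(2 + 4)*(6 + 6)*3 = -108*12*3 = -18*72*3 = -1296*3 = -3888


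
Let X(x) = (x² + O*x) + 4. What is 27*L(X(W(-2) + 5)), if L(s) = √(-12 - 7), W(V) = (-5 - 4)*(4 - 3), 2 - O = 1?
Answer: 27*I*√19 ≈ 117.69*I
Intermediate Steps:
O = 1 (O = 2 - 1*1 = 2 - 1 = 1)
W(V) = -9 (W(V) = -9*1 = -9)
X(x) = 4 + x + x² (X(x) = (x² + 1*x) + 4 = (x² + x) + 4 = (x + x²) + 4 = 4 + x + x²)
L(s) = I*√19 (L(s) = √(-19) = I*√19)
27*L(X(W(-2) + 5)) = 27*(I*√19) = 27*I*√19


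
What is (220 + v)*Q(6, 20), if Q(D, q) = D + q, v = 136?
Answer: 9256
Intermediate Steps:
(220 + v)*Q(6, 20) = (220 + 136)*(6 + 20) = 356*26 = 9256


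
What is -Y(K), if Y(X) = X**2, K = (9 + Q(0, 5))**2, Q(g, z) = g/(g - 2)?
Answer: -6561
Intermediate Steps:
Q(g, z) = g/(-2 + g)
K = 81 (K = (9 + 0/(-2 + 0))**2 = (9 + 0/(-2))**2 = (9 + 0*(-1/2))**2 = (9 + 0)**2 = 9**2 = 81)
-Y(K) = -1*81**2 = -1*6561 = -6561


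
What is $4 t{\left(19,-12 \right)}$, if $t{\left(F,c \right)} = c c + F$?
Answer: $652$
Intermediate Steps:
$t{\left(F,c \right)} = F + c^{2}$ ($t{\left(F,c \right)} = c^{2} + F = F + c^{2}$)
$4 t{\left(19,-12 \right)} = 4 \left(19 + \left(-12\right)^{2}\right) = 4 \left(19 + 144\right) = 4 \cdot 163 = 652$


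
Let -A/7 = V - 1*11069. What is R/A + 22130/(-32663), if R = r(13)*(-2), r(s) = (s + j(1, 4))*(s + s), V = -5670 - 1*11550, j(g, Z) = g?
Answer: -629432522/924003607 ≈ -0.68120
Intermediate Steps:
V = -17220 (V = -5670 - 11550 = -17220)
A = 198023 (A = -7*(-17220 - 1*11069) = -7*(-17220 - 11069) = -7*(-28289) = 198023)
r(s) = 2*s*(1 + s) (r(s) = (s + 1)*(s + s) = (1 + s)*(2*s) = 2*s*(1 + s))
R = -728 (R = (2*13*(1 + 13))*(-2) = (2*13*14)*(-2) = 364*(-2) = -728)
R/A + 22130/(-32663) = -728/198023 + 22130/(-32663) = -728*1/198023 + 22130*(-1/32663) = -104/28289 - 22130/32663 = -629432522/924003607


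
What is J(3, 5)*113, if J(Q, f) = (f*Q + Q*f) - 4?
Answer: 2938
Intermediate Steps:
J(Q, f) = -4 + 2*Q*f (J(Q, f) = (Q*f + Q*f) - 4 = 2*Q*f - 4 = -4 + 2*Q*f)
J(3, 5)*113 = (-4 + 2*3*5)*113 = (-4 + 30)*113 = 26*113 = 2938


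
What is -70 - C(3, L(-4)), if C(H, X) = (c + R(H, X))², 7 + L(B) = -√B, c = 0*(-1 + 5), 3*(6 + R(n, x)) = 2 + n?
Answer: -799/9 ≈ -88.778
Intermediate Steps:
R(n, x) = -16/3 + n/3 (R(n, x) = -6 + (2 + n)/3 = -6 + (⅔ + n/3) = -16/3 + n/3)
c = 0 (c = 0*4 = 0)
L(B) = -7 - √B
C(H, X) = (-16/3 + H/3)² (C(H, X) = (0 + (-16/3 + H/3))² = (-16/3 + H/3)²)
-70 - C(3, L(-4)) = -70 - (-16 + 3)²/9 = -70 - (-13)²/9 = -70 - 169/9 = -799/9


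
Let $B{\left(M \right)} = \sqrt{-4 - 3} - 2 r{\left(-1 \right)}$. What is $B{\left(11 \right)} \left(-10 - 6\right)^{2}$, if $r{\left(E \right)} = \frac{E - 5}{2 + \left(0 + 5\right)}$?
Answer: $\frac{3072}{7} + 256 i \sqrt{7} \approx 438.86 + 677.31 i$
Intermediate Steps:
$r{\left(E \right)} = - \frac{5}{7} + \frac{E}{7}$ ($r{\left(E \right)} = \frac{-5 + E}{2 + 5} = \frac{-5 + E}{7} = \left(-5 + E\right) \frac{1}{7} = - \frac{5}{7} + \frac{E}{7}$)
$B{\left(M \right)} = \frac{12}{7} + i \sqrt{7}$ ($B{\left(M \right)} = \sqrt{-4 - 3} - 2 \left(- \frac{5}{7} + \frac{1}{7} \left(-1\right)\right) = \sqrt{-7} - 2 \left(- \frac{5}{7} - \frac{1}{7}\right) = i \sqrt{7} - - \frac{12}{7} = i \sqrt{7} + \frac{12}{7} = \frac{12}{7} + i \sqrt{7}$)
$B{\left(11 \right)} \left(-10 - 6\right)^{2} = \left(\frac{12}{7} + i \sqrt{7}\right) \left(-10 - 6\right)^{2} = \left(\frac{12}{7} + i \sqrt{7}\right) \left(-16\right)^{2} = \left(\frac{12}{7} + i \sqrt{7}\right) 256 = \frac{3072}{7} + 256 i \sqrt{7}$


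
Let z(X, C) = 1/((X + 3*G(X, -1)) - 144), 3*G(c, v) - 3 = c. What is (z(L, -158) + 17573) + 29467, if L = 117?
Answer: 4374721/93 ≈ 47040.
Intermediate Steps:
G(c, v) = 1 + c/3
z(X, C) = 1/(-141 + 2*X) (z(X, C) = 1/((X + 3*(1 + X/3)) - 144) = 1/((X + (3 + X)) - 144) = 1/((3 + 2*X) - 144) = 1/(-141 + 2*X))
(z(L, -158) + 17573) + 29467 = (1/(-141 + 2*117) + 17573) + 29467 = (1/(-141 + 234) + 17573) + 29467 = (1/93 + 17573) + 29467 = 1634290/93 + 29467 = 4374721/93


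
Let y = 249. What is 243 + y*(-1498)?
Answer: -372759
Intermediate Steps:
243 + y*(-1498) = 243 + 249*(-1498) = 243 - 373002 = -372759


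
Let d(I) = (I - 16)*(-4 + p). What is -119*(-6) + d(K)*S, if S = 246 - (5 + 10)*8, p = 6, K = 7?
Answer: -1554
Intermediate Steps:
S = 126 (S = 246 - 15*8 = 246 - 1*120 = 246 - 120 = 126)
d(I) = -32 + 2*I (d(I) = (I - 16)*(-4 + 6) = (-16 + I)*2 = -32 + 2*I)
-119*(-6) + d(K)*S = -119*(-6) + (-32 + 2*7)*126 = 714 + (-32 + 14)*126 = 714 - 18*126 = 714 - 2268 = -1554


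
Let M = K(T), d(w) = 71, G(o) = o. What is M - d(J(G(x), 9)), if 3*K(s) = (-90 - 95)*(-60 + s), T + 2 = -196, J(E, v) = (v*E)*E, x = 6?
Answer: 15839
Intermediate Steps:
J(E, v) = v*E² (J(E, v) = (E*v)*E = v*E²)
T = -198 (T = -2 - 196 = -198)
K(s) = 3700 - 185*s/3 (K(s) = ((-90 - 95)*(-60 + s))/3 = (-185*(-60 + s))/3 = (11100 - 185*s)/3 = 3700 - 185*s/3)
M = 15910 (M = 3700 - 185/3*(-198) = 3700 + 12210 = 15910)
M - d(J(G(x), 9)) = 15910 - 1*71 = 15910 - 71 = 15839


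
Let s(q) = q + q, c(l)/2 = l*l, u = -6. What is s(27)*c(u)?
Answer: 3888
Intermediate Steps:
c(l) = 2*l² (c(l) = 2*(l*l) = 2*l²)
s(q) = 2*q
s(27)*c(u) = (2*27)*(2*(-6)²) = 54*(2*36) = 54*72 = 3888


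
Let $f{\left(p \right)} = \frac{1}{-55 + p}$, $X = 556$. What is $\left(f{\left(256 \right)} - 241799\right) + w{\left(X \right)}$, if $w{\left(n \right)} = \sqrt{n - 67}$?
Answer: $- \frac{48601598}{201} + \sqrt{489} \approx -2.4178 \cdot 10^{5}$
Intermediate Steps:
$w{\left(n \right)} = \sqrt{-67 + n}$
$\left(f{\left(256 \right)} - 241799\right) + w{\left(X \right)} = \left(\frac{1}{-55 + 256} - 241799\right) + \sqrt{-67 + 556} = \left(\frac{1}{201} - 241799\right) + \sqrt{489} = - \frac{48601598}{201} + \sqrt{489}$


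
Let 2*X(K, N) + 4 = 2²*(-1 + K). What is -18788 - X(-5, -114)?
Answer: -18774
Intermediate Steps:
X(K, N) = -4 + 2*K (X(K, N) = -2 + (2²*(-1 + K))/2 = -2 + (4*(-1 + K))/2 = -2 + (-4 + 4*K)/2 = -2 + (-2 + 2*K) = -4 + 2*K)
-18788 - X(-5, -114) = -18788 - (-4 + 2*(-5)) = -18788 - (-4 - 10) = -18788 - 1*(-14) = -18788 + 14 = -18774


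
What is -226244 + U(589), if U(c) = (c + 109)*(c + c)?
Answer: 596000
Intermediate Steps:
U(c) = 2*c*(109 + c) (U(c) = (109 + c)*(2*c) = 2*c*(109 + c))
-226244 + U(589) = -226244 + 2*589*(109 + 589) = -226244 + 2*589*698 = -226244 + 822244 = 596000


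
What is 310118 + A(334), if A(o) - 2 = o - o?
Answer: 310120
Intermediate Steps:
A(o) = 2 (A(o) = 2 + (o - o) = 2 + 0 = 2)
310118 + A(334) = 310118 + 2 = 310120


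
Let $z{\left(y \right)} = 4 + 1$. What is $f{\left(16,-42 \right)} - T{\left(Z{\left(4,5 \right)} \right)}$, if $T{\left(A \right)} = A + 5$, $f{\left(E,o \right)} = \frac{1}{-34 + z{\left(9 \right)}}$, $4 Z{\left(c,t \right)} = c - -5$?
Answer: $- \frac{845}{116} \approx -7.2845$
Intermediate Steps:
$z{\left(y \right)} = 5$
$Z{\left(c,t \right)} = \frac{5}{4} + \frac{c}{4}$ ($Z{\left(c,t \right)} = \frac{c - -5}{4} = \frac{c + 5}{4} = \frac{5 + c}{4} = \frac{5}{4} + \frac{c}{4}$)
$f{\left(E,o \right)} = - \frac{1}{29}$ ($f{\left(E,o \right)} = \frac{1}{-34 + 5} = \frac{1}{-29} = - \frac{1}{29}$)
$T{\left(A \right)} = 5 + A$
$f{\left(16,-42 \right)} - T{\left(Z{\left(4,5 \right)} \right)} = - \frac{1}{29} - \left(5 + \left(\frac{5}{4} + \frac{1}{4} \cdot 4\right)\right) = - \frac{1}{29} - \left(5 + \left(\frac{5}{4} + 1\right)\right) = - \frac{1}{29} - \left(5 + \frac{9}{4}\right) = - \frac{1}{29} - \frac{29}{4} = - \frac{845}{116}$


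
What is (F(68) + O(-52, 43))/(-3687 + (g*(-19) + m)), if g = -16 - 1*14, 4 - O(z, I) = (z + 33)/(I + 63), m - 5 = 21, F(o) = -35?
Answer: 297/29786 ≈ 0.0099711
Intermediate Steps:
m = 26 (m = 5 + 21 = 26)
O(z, I) = 4 - (33 + z)/(63 + I) (O(z, I) = 4 - (z + 33)/(I + 63) = 4 - (33 + z)/(63 + I))
g = -30 (g = -16 - 14 = -30)
(F(68) + O(-52, 43))/(-3687 + (g*(-19) + m)) = (-35 + (219 - 1*(-52) + 4*43)/(63 + 43))/(-3687 + (-30*(-19) + 26)) = (-35 + (219 + 52 + 172)/106)/(-3687 + (570 + 26)) = (-35 + (1/106)*443)/(-3687 + 596) = (-35 + 443/106)/(-3091) = -3267/106*(-1/3091) = 297/29786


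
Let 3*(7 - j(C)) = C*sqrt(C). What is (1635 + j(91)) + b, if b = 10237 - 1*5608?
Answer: 6271 - 91*sqrt(91)/3 ≈ 5981.6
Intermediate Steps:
b = 4629 (b = 10237 - 5608 = 4629)
j(C) = 7 - C**(3/2)/3 (j(C) = 7 - C*sqrt(C)/3 = 7 - C**(3/2)/3)
(1635 + j(91)) + b = (1635 + (7 - 91*sqrt(91)/3)) + 4629 = (1642 - 91*sqrt(91)/3) + 4629 = 6271 - 91*sqrt(91)/3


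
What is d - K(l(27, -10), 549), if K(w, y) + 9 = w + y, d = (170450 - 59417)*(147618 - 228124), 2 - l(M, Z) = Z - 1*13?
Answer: -8938823263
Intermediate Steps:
l(M, Z) = 15 - Z (l(M, Z) = 2 - (Z - 1*13) = 2 - (Z - 13) = 2 - (-13 + Z) = 2 + (13 - Z) = 15 - Z)
d = -8938822698 (d = 111033*(-80506) = -8938822698)
K(w, y) = -9 + w + y (K(w, y) = -9 + (w + y) = -9 + w + y)
d - K(l(27, -10), 549) = -8938822698 - (-9 + (15 - 1*(-10)) + 549) = -8938822698 - (-9 + (15 + 10) + 549) = -8938822698 - (-9 + 25 + 549) = -8938822698 - 1*565 = -8938822698 - 565 = -8938823263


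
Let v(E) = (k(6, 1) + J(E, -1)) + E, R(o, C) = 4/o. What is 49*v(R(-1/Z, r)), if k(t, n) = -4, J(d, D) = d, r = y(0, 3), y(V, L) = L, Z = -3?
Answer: 980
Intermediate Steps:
r = 3
v(E) = -4 + 2*E (v(E) = (-4 + E) + E = -4 + 2*E)
49*v(R(-1/Z, r)) = 49*(-4 + 2*(4/((-1/(-3))))) = 49*(-4 + 2*(4/((-1*(-⅓))))) = 49*(-4 + 2*(4/(⅓))) = 49*(-4 + 2*(4*3)) = 49*(-4 + 2*12) = 49*(-4 + 24) = 49*20 = 980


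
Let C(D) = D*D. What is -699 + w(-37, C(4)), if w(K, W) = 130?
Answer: -569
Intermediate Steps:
C(D) = D**2
-699 + w(-37, C(4)) = -699 + 130 = -569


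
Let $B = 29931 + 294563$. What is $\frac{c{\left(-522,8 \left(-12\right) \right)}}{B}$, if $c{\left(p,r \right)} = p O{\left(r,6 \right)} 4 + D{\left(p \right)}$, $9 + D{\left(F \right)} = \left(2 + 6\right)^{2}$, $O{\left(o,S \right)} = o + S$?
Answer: $\frac{187975}{324494} \approx 0.57929$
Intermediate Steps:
$O{\left(o,S \right)} = S + o$
$B = 324494$
$D{\left(F \right)} = 55$ ($D{\left(F \right)} = -9 + \left(2 + 6\right)^{2} = -9 + 8^{2} = -9 + 64 = 55$)
$c{\left(p,r \right)} = 55 + 4 p \left(6 + r\right)$ ($c{\left(p,r \right)} = p \left(6 + r\right) 4 + 55 = 4 p \left(6 + r\right) + 55 = 55 + 4 p \left(6 + r\right)$)
$\frac{c{\left(-522,8 \left(-12\right) \right)}}{B} = \frac{55 + 4 \left(-522\right) \left(6 + 8 \left(-12\right)\right)}{324494} = \left(55 + 4 \left(-522\right) \left(6 - 96\right)\right) \frac{1}{324494} = \left(55 + 4 \left(-522\right) \left(-90\right)\right) \frac{1}{324494} = \left(55 + 187920\right) \frac{1}{324494} = 187975 \cdot \frac{1}{324494} = \frac{187975}{324494}$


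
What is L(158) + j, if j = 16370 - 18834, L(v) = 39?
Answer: -2425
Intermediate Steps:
j = -2464
L(158) + j = 39 - 2464 = -2425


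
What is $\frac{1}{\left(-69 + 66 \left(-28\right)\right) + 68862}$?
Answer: $\frac{1}{66945} \approx 1.4938 \cdot 10^{-5}$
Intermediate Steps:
$\frac{1}{\left(-69 + 66 \left(-28\right)\right) + 68862} = \frac{1}{\left(-69 - 1848\right) + 68862} = \frac{1}{-1917 + 68862} = \frac{1}{66945}$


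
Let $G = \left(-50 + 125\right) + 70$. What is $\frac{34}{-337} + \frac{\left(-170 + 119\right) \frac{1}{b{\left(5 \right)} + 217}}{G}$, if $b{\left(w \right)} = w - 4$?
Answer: $- \frac{1091927}{10652570} \approx -0.1025$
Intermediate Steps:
$b{\left(w \right)} = -4 + w$ ($b{\left(w \right)} = w - 4 = -4 + w$)
$G = 145$ ($G = 75 + 70 = 145$)
$\frac{34}{-337} + \frac{\left(-170 + 119\right) \frac{1}{b{\left(5 \right)} + 217}}{G} = \frac{34}{-337} + \frac{\left(-170 + 119\right) \frac{1}{\left(-4 + 5\right) + 217}}{145} = 34 \left(- \frac{1}{337}\right) + - \frac{51}{1 + 217} \cdot \frac{1}{145} = - \frac{34}{337} + - \frac{51}{218} \cdot \frac{1}{145} = - \frac{34}{337} + \left(-51\right) \frac{1}{218} \cdot \frac{1}{145} = - \frac{34}{337} - \frac{51}{31610} = - \frac{1091927}{10652570}$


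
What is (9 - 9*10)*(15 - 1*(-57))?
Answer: -5832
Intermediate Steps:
(9 - 9*10)*(15 - 1*(-57)) = (9 - 90)*(15 + 57) = -81*72 = -5832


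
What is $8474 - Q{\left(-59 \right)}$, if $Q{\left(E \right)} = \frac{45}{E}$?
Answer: $\frac{500011}{59} \approx 8474.8$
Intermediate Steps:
$8474 - Q{\left(-59 \right)} = 8474 - \frac{45}{-59} = 8474 - 45 \left(- \frac{1}{59}\right) = 8474 - - \frac{45}{59} = 8474 + \frac{45}{59} = \frac{500011}{59}$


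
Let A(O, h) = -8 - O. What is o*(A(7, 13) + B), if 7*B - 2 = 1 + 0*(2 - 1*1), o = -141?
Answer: 14382/7 ≈ 2054.6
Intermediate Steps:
B = 3/7 (B = 2/7 + (1 + 0*(2 - 1*1))/7 = 2/7 + (1 + 0*(2 - 1))/7 = 2/7 + (1 + 0*1)/7 = 2/7 + (1 + 0)/7 = 2/7 + (⅐)*1 = 2/7 + ⅐ = 3/7 ≈ 0.42857)
o*(A(7, 13) + B) = -141*((-8 - 1*7) + 3/7) = -141*((-8 - 7) + 3/7) = -141*(-15 + 3/7) = -141*(-102/7) = 14382/7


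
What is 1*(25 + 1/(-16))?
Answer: 399/16 ≈ 24.938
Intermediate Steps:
1*(25 + 1/(-16)) = 1*(25 - 1/16) = 1*(399/16) = 399/16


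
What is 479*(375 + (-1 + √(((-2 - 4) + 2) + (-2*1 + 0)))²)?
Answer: 177230 - 958*I*√6 ≈ 1.7723e+5 - 2346.6*I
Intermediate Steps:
479*(375 + (-1 + √(((-2 - 4) + 2) + (-2*1 + 0)))²) = 479*(375 + (-1 + √((-6 + 2) + (-2 + 0)))²) = 479*(375 + (-1 + √(-4 - 2))²) = 479*(375 + (-1 + √(-6))²) = 479*(375 + (-1 + I*√6)²) = 179625 + 479*(-1 + I*√6)²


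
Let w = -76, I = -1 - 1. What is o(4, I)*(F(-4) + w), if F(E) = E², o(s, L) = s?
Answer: -240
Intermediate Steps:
I = -2
o(4, I)*(F(-4) + w) = 4*((-4)² - 76) = 4*(16 - 76) = 4*(-60) = -240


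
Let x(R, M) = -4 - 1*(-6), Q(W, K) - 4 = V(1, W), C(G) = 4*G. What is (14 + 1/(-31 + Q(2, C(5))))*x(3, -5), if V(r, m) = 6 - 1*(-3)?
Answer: 251/9 ≈ 27.889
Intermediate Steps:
V(r, m) = 9 (V(r, m) = 6 + 3 = 9)
Q(W, K) = 13 (Q(W, K) = 4 + 9 = 13)
x(R, M) = 2 (x(R, M) = -4 + 6 = 2)
(14 + 1/(-31 + Q(2, C(5))))*x(3, -5) = (14 + 1/(-31 + 13))*2 = (14 + 1/(-18))*2 = (14 - 1/18)*2 = (251/18)*2 = 251/9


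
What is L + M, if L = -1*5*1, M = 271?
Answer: 266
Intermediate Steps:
L = -5 (L = -5*1 = -5)
L + M = -5 + 271 = 266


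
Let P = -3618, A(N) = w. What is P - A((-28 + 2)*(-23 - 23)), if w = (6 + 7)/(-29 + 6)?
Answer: -83201/23 ≈ -3617.4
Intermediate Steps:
w = -13/23 (w = 13/(-23) = 13*(-1/23) = -13/23 ≈ -0.56522)
A(N) = -13/23
P - A((-28 + 2)*(-23 - 23)) = -3618 - 1*(-13/23) = -3618 + 13/23 = -83201/23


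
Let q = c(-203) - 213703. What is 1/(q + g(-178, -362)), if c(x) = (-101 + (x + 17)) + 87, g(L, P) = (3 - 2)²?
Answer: -1/213902 ≈ -4.6750e-6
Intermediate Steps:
g(L, P) = 1 (g(L, P) = 1² = 1)
c(x) = 3 + x (c(x) = (-101 + (17 + x)) + 87 = (-84 + x) + 87 = 3 + x)
q = -213903 (q = (3 - 203) - 213703 = -200 - 213703 = -213903)
1/(q + g(-178, -362)) = 1/(-213903 + 1) = 1/(-213902) = -1/213902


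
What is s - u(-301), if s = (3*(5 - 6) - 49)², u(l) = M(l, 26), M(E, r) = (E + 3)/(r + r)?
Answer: 70453/26 ≈ 2709.7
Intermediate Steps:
M(E, r) = (3 + E)/(2*r) (M(E, r) = (3 + E)/((2*r)) = (3 + E)*(1/(2*r)) = (3 + E)/(2*r))
u(l) = 3/52 + l/52 (u(l) = (½)*(3 + l)/26 = (½)*(1/26)*(3 + l) = 3/52 + l/52)
s = 2704 (s = (3*(-1) - 49)² = (-3 - 49)² = (-52)² = 2704)
s - u(-301) = 2704 - (3/52 + (1/52)*(-301)) = 2704 - (3/52 - 301/52) = 2704 - 1*(-149/26) = 2704 + 149/26 = 70453/26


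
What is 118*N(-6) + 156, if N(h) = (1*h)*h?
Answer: 4404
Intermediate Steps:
N(h) = h**2 (N(h) = h*h = h**2)
118*N(-6) + 156 = 118*(-6)**2 + 156 = 118*36 + 156 = 4248 + 156 = 4404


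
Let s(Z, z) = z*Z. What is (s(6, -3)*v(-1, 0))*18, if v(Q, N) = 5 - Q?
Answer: -1944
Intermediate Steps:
s(Z, z) = Z*z
(s(6, -3)*v(-1, 0))*18 = ((6*(-3))*(5 - 1*(-1)))*18 = -18*(5 + 1)*18 = -18*6*18 = -108*18 = -1944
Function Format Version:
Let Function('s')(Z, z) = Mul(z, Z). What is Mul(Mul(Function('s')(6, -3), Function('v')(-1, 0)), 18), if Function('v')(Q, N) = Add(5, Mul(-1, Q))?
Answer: -1944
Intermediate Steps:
Function('s')(Z, z) = Mul(Z, z)
Mul(Mul(Function('s')(6, -3), Function('v')(-1, 0)), 18) = Mul(Mul(Mul(6, -3), Add(5, Mul(-1, -1))), 18) = Mul(Mul(-18, Add(5, 1)), 18) = Mul(Mul(-18, 6), 18) = Mul(-108, 18) = -1944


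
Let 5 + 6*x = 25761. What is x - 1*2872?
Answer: 4262/3 ≈ 1420.7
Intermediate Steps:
x = 12878/3 (x = -⅚ + (⅙)*25761 = -⅚ + 8587/2 = 12878/3 ≈ 4292.7)
x - 1*2872 = 12878/3 - 1*2872 = 12878/3 - 2872 = 4262/3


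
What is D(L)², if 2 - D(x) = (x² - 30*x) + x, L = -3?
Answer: 8836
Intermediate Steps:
D(x) = 2 - x² + 29*x (D(x) = 2 - ((x² - 30*x) + x) = 2 - (x² - 29*x) = 2 + (-x² + 29*x) = 2 - x² + 29*x)
D(L)² = (2 - 1*(-3)² + 29*(-3))² = (2 - 1*9 - 87)² = (2 - 9 - 87)² = (-94)² = 8836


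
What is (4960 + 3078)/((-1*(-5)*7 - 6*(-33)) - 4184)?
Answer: -8038/3951 ≈ -2.0344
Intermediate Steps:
(4960 + 3078)/((-1*(-5)*7 - 6*(-33)) - 4184) = 8038/((5*7 + 198) - 4184) = 8038/((35 + 198) - 4184) = 8038/(233 - 4184) = 8038/(-3951) = 8038*(-1/3951) = -8038/3951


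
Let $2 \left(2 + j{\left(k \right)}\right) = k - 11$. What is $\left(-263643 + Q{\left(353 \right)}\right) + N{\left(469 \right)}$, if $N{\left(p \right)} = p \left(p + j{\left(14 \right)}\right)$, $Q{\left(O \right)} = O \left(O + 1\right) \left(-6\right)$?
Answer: $- \frac{1587377}{2} \approx -7.9369 \cdot 10^{5}$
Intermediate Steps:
$j{\left(k \right)} = - \frac{15}{2} + \frac{k}{2}$ ($j{\left(k \right)} = -2 + \frac{k - 11}{2} = -2 + \frac{-11 + k}{2} = -2 + \left(- \frac{11}{2} + \frac{k}{2}\right) = - \frac{15}{2} + \frac{k}{2}$)
$Q{\left(O \right)} = - 6 O \left(1 + O\right)$ ($Q{\left(O \right)} = O \left(1 + O\right) \left(-6\right) = - 6 O \left(1 + O\right)$)
$N{\left(p \right)} = p \left(- \frac{1}{2} + p\right)$ ($N{\left(p \right)} = p \left(p + \left(- \frac{15}{2} + \frac{1}{2} \cdot 14\right)\right) = p \left(p + \left(- \frac{15}{2} + 7\right)\right) = p \left(p - \frac{1}{2}\right) = p \left(- \frac{1}{2} + p\right)$)
$\left(-263643 + Q{\left(353 \right)}\right) + N{\left(469 \right)} = \left(-263643 - 2118 \left(1 + 353\right)\right) + 469 \left(- \frac{1}{2} + 469\right) = \left(-263643 - 2118 \cdot 354\right) + 469 \cdot \frac{937}{2} = \left(-263643 - 749772\right) + \frac{439453}{2} = -1013415 + \frac{439453}{2} = - \frac{1587377}{2}$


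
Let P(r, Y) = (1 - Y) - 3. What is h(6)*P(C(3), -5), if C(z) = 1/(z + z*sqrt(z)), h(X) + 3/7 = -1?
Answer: -30/7 ≈ -4.2857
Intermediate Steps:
h(X) = -10/7 (h(X) = -3/7 - 1 = -10/7)
C(z) = 1/(z + z**(3/2))
P(r, Y) = -2 - Y
h(6)*P(C(3), -5) = -10*(-2 - 1*(-5))/7 = -10*(-2 + 5)/7 = -10/7*3 = -30/7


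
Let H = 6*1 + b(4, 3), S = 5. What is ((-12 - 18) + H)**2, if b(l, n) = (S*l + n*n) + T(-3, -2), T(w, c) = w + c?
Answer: 0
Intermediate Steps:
T(w, c) = c + w
b(l, n) = -5 + n**2 + 5*l (b(l, n) = (5*l + n*n) + (-2 - 3) = (5*l + n**2) - 5 = (n**2 + 5*l) - 5 = -5 + n**2 + 5*l)
H = 30 (H = 6*1 + (-5 + 3**2 + 5*4) = 6 + (-5 + 9 + 20) = 6 + 24 = 30)
((-12 - 18) + H)**2 = ((-12 - 18) + 30)**2 = (-30 + 30)**2 = 0**2 = 0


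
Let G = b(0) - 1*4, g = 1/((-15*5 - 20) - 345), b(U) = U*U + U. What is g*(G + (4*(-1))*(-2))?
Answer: -1/110 ≈ -0.0090909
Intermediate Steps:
b(U) = U + U² (b(U) = U² + U = U + U²)
g = -1/440 (g = 1/((-75 - 20) - 345) = 1/(-95 - 345) = 1/(-440) = -1/440 ≈ -0.0022727)
G = -4 (G = 0*(1 + 0) - 1*4 = 0*1 - 4 = 0 - 4 = -4)
g*(G + (4*(-1))*(-2)) = -(-4 + (4*(-1))*(-2))/440 = -(-4 - 4*(-2))/440 = -(-4 + 8)/440 = -1/440*4 = -1/110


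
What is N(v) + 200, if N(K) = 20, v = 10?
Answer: 220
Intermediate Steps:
N(v) + 200 = 20 + 200 = 220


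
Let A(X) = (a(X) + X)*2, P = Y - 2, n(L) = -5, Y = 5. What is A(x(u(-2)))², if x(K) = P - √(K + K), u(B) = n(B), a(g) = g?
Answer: 16*(3 - I*√10)² ≈ -16.0 - 303.58*I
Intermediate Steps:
u(B) = -5
P = 3 (P = 5 - 2 = 3)
x(K) = 3 - √2*√K (x(K) = 3 - √(K + K) = 3 - √(2*K) = 3 - √2*√K)
A(X) = 4*X (A(X) = (X + X)*2 = (2*X)*2 = 4*X)
A(x(u(-2)))² = (4*(3 - √2*√(-5)))² = (4*(3 - √2*I*√5))² = (4*(3 - I*√10))² = (12 - 4*I*√10)²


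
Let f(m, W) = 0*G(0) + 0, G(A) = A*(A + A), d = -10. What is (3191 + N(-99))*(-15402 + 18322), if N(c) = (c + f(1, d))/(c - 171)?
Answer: 27956372/3 ≈ 9.3188e+6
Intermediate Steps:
G(A) = 2*A² (G(A) = A*(2*A) = 2*A²)
f(m, W) = 0 (f(m, W) = 0*(2*0²) + 0 = 0*(2*0) + 0 = 0*0 + 0 = 0 + 0 = 0)
N(c) = c/(-171 + c) (N(c) = (c + 0)/(c - 171) = c/(-171 + c))
(3191 + N(-99))*(-15402 + 18322) = (3191 - 99/(-171 - 99))*(-15402 + 18322) = (3191 - 99/(-270))*2920 = (3191 - 99*(-1/270))*2920 = (3191 + 11/30)*2920 = (95741/30)*2920 = 27956372/3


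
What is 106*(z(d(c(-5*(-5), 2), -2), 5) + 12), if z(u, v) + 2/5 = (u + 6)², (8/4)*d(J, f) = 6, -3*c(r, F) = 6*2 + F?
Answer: 49078/5 ≈ 9815.6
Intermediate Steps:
c(r, F) = -4 - F/3 (c(r, F) = -(6*2 + F)/3 = -(12 + F)/3 = -4 - F/3)
d(J, f) = 3 (d(J, f) = (½)*6 = 3)
z(u, v) = -⅖ + (6 + u)² (z(u, v) = -⅖ + (u + 6)² = -⅖ + (6 + u)²)
106*(z(d(c(-5*(-5), 2), -2), 5) + 12) = 106*((-⅖ + (6 + 3)²) + 12) = 106*((-⅖ + 9²) + 12) = 106*((-⅖ + 81) + 12) = 106*(403/5 + 12) = 106*(463/5) = 49078/5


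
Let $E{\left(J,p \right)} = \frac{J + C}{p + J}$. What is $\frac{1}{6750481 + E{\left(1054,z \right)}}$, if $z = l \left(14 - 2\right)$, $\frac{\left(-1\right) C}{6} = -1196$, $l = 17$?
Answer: $\frac{629}{4246056664} \approx 1.4814 \cdot 10^{-7}$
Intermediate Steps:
$C = 7176$ ($C = \left(-6\right) \left(-1196\right) = 7176$)
$z = 204$ ($z = 17 \left(14 - 2\right) = 17 \cdot 12 = 204$)
$E{\left(J,p \right)} = \frac{7176 + J}{J + p}$ ($E{\left(J,p \right)} = \frac{J + 7176}{p + J} = \frac{7176 + J}{J + p}$)
$\frac{1}{6750481 + E{\left(1054,z \right)}} = \frac{1}{6750481 + \frac{7176 + 1054}{1054 + 204}} = \frac{1}{6750481 + \frac{1}{1258} \cdot 8230} = \frac{1}{6750481 + \frac{4115}{629}} = \frac{1}{\frac{4246056664}{629}} = \frac{629}{4246056664}$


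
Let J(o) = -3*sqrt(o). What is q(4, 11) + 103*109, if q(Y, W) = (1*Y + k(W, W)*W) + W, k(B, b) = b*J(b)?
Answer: 11242 - 363*sqrt(11) ≈ 10038.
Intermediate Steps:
k(B, b) = -3*b**(3/2) (k(B, b) = b*(-3*sqrt(b)) = -3*b**(3/2))
q(Y, W) = W + Y - 3*W**(5/2) (q(Y, W) = (1*Y + (-3*W**(3/2))*W) + W = (Y - 3*W**(5/2)) + W = W + Y - 3*W**(5/2))
q(4, 11) + 103*109 = (11 + 4 - 363*sqrt(11)) + 103*109 = (11 + 4 - 363*sqrt(11)) + 11227 = (15 - 363*sqrt(11)) + 11227 = 11242 - 363*sqrt(11)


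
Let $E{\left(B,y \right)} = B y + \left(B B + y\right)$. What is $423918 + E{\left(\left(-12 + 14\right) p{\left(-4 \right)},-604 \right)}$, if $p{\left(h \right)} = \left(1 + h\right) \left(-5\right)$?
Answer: $406094$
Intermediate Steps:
$p{\left(h \right)} = -5 - 5 h$
$E{\left(B,y \right)} = y + B^{2} + B y$ ($E{\left(B,y \right)} = B y + \left(B^{2} + y\right) = B y + \left(y + B^{2}\right) = y + B^{2} + B y$)
$423918 + E{\left(\left(-12 + 14\right) p{\left(-4 \right)},-604 \right)} = 423918 + \left(-604 + \left(\left(-12 + 14\right) \left(-5 - -20\right)\right)^{2} + \left(-12 + 14\right) \left(-5 - -20\right) \left(-604\right)\right) = 423918 + \left(-604 + \left(2 \left(-5 + 20\right)\right)^{2} + 2 \left(-5 + 20\right) \left(-604\right)\right) = 423918 + \left(-604 + \left(2 \cdot 15\right)^{2} + 2 \cdot 15 \left(-604\right)\right) = 423918 + \left(-604 + 30^{2} + 30 \left(-604\right)\right) = 423918 - 17824 = 406094$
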